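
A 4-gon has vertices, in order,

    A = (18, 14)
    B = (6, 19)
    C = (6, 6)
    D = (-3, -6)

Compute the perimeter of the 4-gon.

|AB| = √((-12)² + (5)²) = √169 = 13
|BC| = √((0)² + (-13)²) = √169 = 13
|CD| = √((-9)² + (-12)²) = √225 = 15
|DA| = √((21)² + (20)²) = √841 = 29
Perimeter = 13 + 13 + 15 + 29 = 70.

70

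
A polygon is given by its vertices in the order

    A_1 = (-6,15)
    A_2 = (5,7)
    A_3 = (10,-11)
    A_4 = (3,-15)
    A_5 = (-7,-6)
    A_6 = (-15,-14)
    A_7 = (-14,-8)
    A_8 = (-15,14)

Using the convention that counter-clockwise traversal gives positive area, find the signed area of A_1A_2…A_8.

-503.5

Apply the surveyor's formula: 2A = Σ (x_i·y_{i+1} − x_{i+1}·y_i), indices taken mod 8.
Σ = (-117) + (-125) + (-117) + (-123) + (8) + (-76) + (-316) + (-141) = -1007
Signed area = Σ/2 = -503.5 (negative ⇒ clockwise traversal).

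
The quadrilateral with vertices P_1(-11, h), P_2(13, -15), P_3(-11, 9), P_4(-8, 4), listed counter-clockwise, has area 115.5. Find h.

-2

The doubled signed area Σ (x_i y_{i+1} − x_{i+1} y_i) is linear in h.
With h=0 it equals 189; the coefficient of h is -21 (from the two edges through P_1).
So -21·h + 189 = 2·115.5 = 231 ⇒ h = -2.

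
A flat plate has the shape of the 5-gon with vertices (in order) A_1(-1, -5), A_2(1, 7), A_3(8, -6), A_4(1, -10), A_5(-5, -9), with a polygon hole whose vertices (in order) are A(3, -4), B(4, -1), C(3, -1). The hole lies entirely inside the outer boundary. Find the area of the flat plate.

89

Outer boundary:
Apply the shoelace formula: 2A = Σ (x_i·y_{i+1} − x_{i+1}·y_i), indices taken mod 5.
A_1→A_2: (-1)(7) − (1)(-5) = -2
A_2→A_3: (1)(-6) − (8)(7) = -62
A_3→A_4: (8)(-10) − (1)(-6) = -74
A_4→A_5: (1)(-9) − (-5)(-10) = -59
A_5→A_1: (-5)(-5) − (-1)(-9) = 16
Σ = -181
Area = |Σ|/2 = 90.5.
Hole:
Apply the shoelace formula: 2A = Σ (x_i·y_{i+1} − x_{i+1}·y_i), indices taken mod 3.
A→B: (3)(-1) − (4)(-4) = 13
B→C: (4)(-1) − (3)(-1) = -1
C→A: (3)(-4) − (3)(-1) = -9
Σ = 3
Area = |Σ|/2 = 1.5.
Net area = 90.5 − 1.5 = 89.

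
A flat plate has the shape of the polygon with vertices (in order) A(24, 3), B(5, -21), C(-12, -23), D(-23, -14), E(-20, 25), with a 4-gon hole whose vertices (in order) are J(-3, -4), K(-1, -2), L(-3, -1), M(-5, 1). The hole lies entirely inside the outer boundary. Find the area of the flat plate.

Outer boundary:
Apply the shoelace formula: 2A = Σ (x_i·y_{i+1} − x_{i+1}·y_i), indices taken mod 5.
A→B: (24)(-21) − (5)(3) = -519
B→C: (5)(-23) − (-12)(-21) = -367
C→D: (-12)(-14) − (-23)(-23) = -361
D→E: (-23)(25) − (-20)(-14) = -855
E→A: (-20)(3) − (24)(25) = -660
Σ = -2762
Area = |Σ|/2 = 1381.
Hole:
Apply the shoelace (surveyor's) formula: 2A = Σ (x_i·y_{i+1} − x_{i+1}·y_i), indices taken mod 4.
Σ = (2) + (-5) + (-8) + (23) = 12
Area = |Σ|/2 = 6.
Net area = 1381 − 6 = 1375.

1375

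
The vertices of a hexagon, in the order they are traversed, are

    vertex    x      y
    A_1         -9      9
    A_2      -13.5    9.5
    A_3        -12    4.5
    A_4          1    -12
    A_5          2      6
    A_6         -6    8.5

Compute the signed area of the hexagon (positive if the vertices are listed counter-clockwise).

167.125

Apply the surveyor's formula: 2A = Σ (x_i·y_{i+1} − x_{i+1}·y_i), indices taken mod 6.
Cross-terms: 36, 53.25, 139.5, 30, 53, 22.5  ⇒  Σ = 334.25
Signed area = Σ/2 = 167.125 (positive ⇒ counter-clockwise traversal).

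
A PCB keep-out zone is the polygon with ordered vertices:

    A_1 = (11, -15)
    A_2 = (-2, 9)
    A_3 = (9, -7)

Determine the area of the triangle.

Cross-terms: 69, -67, -58  ⇒  Σ = -56
Area = |Σ|/2 = 28.

28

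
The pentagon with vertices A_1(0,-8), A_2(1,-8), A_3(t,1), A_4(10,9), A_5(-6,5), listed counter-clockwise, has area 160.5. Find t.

10

The doubled signed area Σ (x_i y_{i+1} − x_{i+1} y_i) is linear in t.
With t=0 it equals 151; the coefficient of t is 17 (from the two edges through A_3).
So 17·t + 151 = 2·160.5 = 321 ⇒ t = 10.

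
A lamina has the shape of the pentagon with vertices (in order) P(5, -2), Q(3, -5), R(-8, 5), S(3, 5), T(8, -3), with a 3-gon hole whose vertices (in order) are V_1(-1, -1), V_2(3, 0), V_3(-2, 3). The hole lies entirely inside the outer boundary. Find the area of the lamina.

66

Outer boundary:
Apply the shoelace formula: 2A = Σ (x_i·y_{i+1} − x_{i+1}·y_i), indices taken mod 5.
P→Q: (5)(-5) − (3)(-2) = -19
Q→R: (3)(5) − (-8)(-5) = -25
R→S: (-8)(5) − (3)(5) = -55
S→T: (3)(-3) − (8)(5) = -49
T→P: (8)(-2) − (5)(-3) = -1
Σ = -149
Area = |Σ|/2 = 74.5.
Hole:
Apply the surveyor's formula: 2A = Σ (x_i·y_{i+1} − x_{i+1}·y_i), indices taken mod 3.
Cross-terms: 3, 9, 5  ⇒  Σ = 17
Area = |Σ|/2 = 8.5.
Net area = 74.5 − 8.5 = 66.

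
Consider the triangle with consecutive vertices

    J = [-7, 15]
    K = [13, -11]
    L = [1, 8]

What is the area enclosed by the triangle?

Apply the shoelace formula: 2A = Σ (x_i·y_{i+1} − x_{i+1}·y_i), indices taken mod 3.
Σ = (-118) + (115) + (71) = 68
Area = |Σ|/2 = 34.

34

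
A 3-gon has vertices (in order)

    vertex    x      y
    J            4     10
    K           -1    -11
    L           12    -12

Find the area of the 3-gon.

139

Apply the shoelace (surveyor's) formula: 2A = Σ (x_i·y_{i+1} − x_{i+1}·y_i), indices taken mod 3.
Cross-terms: -34, 144, 168  ⇒  Σ = 278
Area = |Σ|/2 = 139.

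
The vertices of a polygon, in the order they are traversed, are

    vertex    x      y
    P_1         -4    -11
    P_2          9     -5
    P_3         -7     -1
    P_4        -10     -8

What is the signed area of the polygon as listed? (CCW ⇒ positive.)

99.5

Σ = (119) + (-44) + (46) + (78) = 199
Signed area = Σ/2 = 99.5 (positive ⇒ counter-clockwise traversal).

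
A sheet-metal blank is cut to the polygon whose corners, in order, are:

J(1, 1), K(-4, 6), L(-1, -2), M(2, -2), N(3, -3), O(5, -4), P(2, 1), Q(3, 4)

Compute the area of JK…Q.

Apply the shoelace (surveyor's) formula: 2A = Σ (x_i·y_{i+1} − x_{i+1}·y_i), indices taken mod 8.
Cross-terms: 10, 14, 6, 0, 3, 13, 5, -1  ⇒  Σ = 50
Area = |Σ|/2 = 25.

25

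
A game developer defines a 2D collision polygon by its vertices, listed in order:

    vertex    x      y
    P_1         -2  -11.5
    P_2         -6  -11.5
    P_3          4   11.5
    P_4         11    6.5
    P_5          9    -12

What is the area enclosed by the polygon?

Apply the shoelace (surveyor's) formula: 2A = Σ (x_i·y_{i+1} − x_{i+1}·y_i), indices taken mod 5.
Σ = (-46) + (-23) + (-100.5) + (-190.5) + (-127.5) = -487.5
Area = |Σ|/2 = 243.75.

243.75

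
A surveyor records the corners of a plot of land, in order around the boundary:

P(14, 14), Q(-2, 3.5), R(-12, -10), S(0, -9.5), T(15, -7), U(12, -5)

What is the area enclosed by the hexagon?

321.25

Cross-terms: 77, 62, 114, 142.5, 9, 238  ⇒  Σ = 642.5
Area = |Σ|/2 = 321.25.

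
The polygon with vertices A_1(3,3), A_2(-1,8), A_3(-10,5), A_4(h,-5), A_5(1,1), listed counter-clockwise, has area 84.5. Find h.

-3

Write out the shoelace sum; only the two edges meeting at A_4 involve h:
2·Area = [((-10)·(-5) − h·5) + (h·1 − 1·(-5))] + 102
       = -4·h + 157 = 169
⇒ h = -3.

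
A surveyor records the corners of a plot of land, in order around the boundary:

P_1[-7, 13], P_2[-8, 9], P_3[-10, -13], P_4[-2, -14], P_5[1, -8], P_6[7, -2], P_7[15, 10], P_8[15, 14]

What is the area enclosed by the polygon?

Apply Gauss's area formula: 2A = Σ (x_i·y_{i+1} − x_{i+1}·y_i), indices taken mod 8.
Σ = (41) + (194) + (114) + (30) + (54) + (100) + (60) + (293) = 886
Area = |Σ|/2 = 443.

443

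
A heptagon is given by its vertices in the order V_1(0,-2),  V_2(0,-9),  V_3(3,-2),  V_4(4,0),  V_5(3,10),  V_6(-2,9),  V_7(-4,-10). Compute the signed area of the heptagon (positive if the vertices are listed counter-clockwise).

Apply the shoelace (surveyor's) formula: 2A = Σ (x_i·y_{i+1} − x_{i+1}·y_i), indices taken mod 7.
Σ = (0) + (27) + (8) + (40) + (47) + (56) + (8) = 186
Signed area = Σ/2 = 93 (positive ⇒ counter-clockwise traversal).

93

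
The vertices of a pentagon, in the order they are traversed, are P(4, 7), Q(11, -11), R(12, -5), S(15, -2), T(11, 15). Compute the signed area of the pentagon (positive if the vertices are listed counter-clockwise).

135.5

Apply Gauss's area formula: 2A = Σ (x_i·y_{i+1} − x_{i+1}·y_i), indices taken mod 5.
P→Q: (4)(-11) − (11)(7) = -121
Q→R: (11)(-5) − (12)(-11) = 77
R→S: (12)(-2) − (15)(-5) = 51
S→T: (15)(15) − (11)(-2) = 247
T→P: (11)(7) − (4)(15) = 17
Σ = 271
Signed area = Σ/2 = 135.5 (positive ⇒ counter-clockwise traversal).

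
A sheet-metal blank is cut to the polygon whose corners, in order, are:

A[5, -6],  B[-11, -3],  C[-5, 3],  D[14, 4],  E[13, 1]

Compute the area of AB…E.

Apply the shoelace formula: 2A = Σ (x_i·y_{i+1} − x_{i+1}·y_i), indices taken mod 5.
A→B: (5)(-3) − (-11)(-6) = -81
B→C: (-11)(3) − (-5)(-3) = -48
C→D: (-5)(4) − (14)(3) = -62
D→E: (14)(1) − (13)(4) = -38
E→A: (13)(-6) − (5)(1) = -83
Σ = -312
Area = |Σ|/2 = 156.

156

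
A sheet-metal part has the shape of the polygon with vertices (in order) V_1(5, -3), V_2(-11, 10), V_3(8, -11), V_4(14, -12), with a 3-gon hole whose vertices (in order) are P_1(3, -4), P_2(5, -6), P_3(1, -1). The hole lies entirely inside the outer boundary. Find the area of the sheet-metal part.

66

Outer boundary:
V_1→V_2: (5)(10) − (-11)(-3) = 17
V_2→V_3: (-11)(-11) − (8)(10) = 41
V_3→V_4: (8)(-12) − (14)(-11) = 58
V_4→V_1: (14)(-3) − (5)(-12) = 18
Σ = 134
Area = |Σ|/2 = 67.
Hole:
Apply the shoelace (surveyor's) formula: 2A = Σ (x_i·y_{i+1} − x_{i+1}·y_i), indices taken mod 3.
P_1→P_2: (3)(-6) − (5)(-4) = 2
P_2→P_3: (5)(-1) − (1)(-6) = 1
P_3→P_1: (1)(-4) − (3)(-1) = -1
Σ = 2
Area = |Σ|/2 = 1.
Net area = 67 − 1 = 66.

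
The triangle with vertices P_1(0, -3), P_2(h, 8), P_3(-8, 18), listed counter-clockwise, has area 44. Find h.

0

Write out the shoelace sum; only the two edges meeting at P_2 involve h:
2·Area = [(0·8 − h·(-3)) + (h·18 − (-8)·8)] + 24
       = 21·h + 88 = 88
⇒ h = 0.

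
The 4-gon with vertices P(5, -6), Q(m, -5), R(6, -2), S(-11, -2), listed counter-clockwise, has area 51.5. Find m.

Write out the shoelace sum; only the two edges meeting at Q involve m:
2·Area = [(5·(-5) − m·(-6)) + (m·(-2) − 6·(-5))] + 42
       = 4·m + 47 = 103
⇒ m = 14.

14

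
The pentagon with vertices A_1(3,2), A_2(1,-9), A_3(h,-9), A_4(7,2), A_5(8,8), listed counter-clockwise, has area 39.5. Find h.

2

Write out the shoelace sum; only the two edges meeting at A_3 involve h:
2·Area = [(1·(-9) − h·(-9)) + (h·2 − 7·(-9))] + 3
       = 11·h + 57 = 79
⇒ h = 2.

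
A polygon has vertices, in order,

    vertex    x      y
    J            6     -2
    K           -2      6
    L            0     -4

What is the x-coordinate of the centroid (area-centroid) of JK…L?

4/3

Apply Gauss's area formula. First the cross-terms c_i = x_i·y_{i+1} − x_{i+1}·y_i:
  32, 8, 24  ⇒  2A = 64, A = 32.
Then Σ (x_i + x_{i+1})·c_i = 256, so x̄ = 256 / (6·32) = 4/3.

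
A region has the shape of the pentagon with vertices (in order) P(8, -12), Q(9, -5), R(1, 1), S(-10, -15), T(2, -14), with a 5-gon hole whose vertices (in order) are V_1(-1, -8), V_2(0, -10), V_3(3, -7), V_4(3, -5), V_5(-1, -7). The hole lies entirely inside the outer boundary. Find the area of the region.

157

Outer boundary:
Apply the shoelace (surveyor's) formula: 2A = Σ (x_i·y_{i+1} − x_{i+1}·y_i), indices taken mod 5.
Cross-terms: 68, 14, -5, 170, 88  ⇒  Σ = 335
Area = |Σ|/2 = 167.5.
Hole:
Apply the shoelace formula: 2A = Σ (x_i·y_{i+1} − x_{i+1}·y_i), indices taken mod 5.
Cross-terms: 10, 30, 6, -26, 1  ⇒  Σ = 21
Area = |Σ|/2 = 10.5.
Net area = 167.5 − 10.5 = 157.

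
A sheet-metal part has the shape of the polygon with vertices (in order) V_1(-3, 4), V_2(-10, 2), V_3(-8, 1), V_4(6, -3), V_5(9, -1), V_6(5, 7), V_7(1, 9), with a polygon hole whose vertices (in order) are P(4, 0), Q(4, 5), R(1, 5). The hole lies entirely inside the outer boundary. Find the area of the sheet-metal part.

Outer boundary:
Apply the surveyor's formula: 2A = Σ (x_i·y_{i+1} − x_{i+1}·y_i), indices taken mod 7.
Cross-terms: 34, 6, 18, 21, 68, 38, 31  ⇒  Σ = 216
Area = |Σ|/2 = 108.
Hole:
Σ = (20) + (15) + (-20) = 15
Area = |Σ|/2 = 7.5.
Net area = 108 − 7.5 = 100.5.

100.5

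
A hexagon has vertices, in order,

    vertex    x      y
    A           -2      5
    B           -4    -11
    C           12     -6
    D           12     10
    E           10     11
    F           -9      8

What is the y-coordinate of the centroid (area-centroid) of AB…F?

Apply the shoelace formula. First the cross-terms c_i = x_i·y_{i+1} − x_{i+1}·y_i:
  42, 156, 192, 32, 179, -29  ⇒  2A = 572, A = 286.
Then Σ (y_i + y_{i+1})·c_i = 1560, so ȳ = 1560 / (6·286) = 10/11.

10/11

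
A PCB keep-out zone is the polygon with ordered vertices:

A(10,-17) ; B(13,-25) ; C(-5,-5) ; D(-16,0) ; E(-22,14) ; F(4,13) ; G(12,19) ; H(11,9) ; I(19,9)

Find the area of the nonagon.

765.5

Apply the shoelace formula: 2A = Σ (x_i·y_{i+1} − x_{i+1}·y_i), indices taken mod 9.
Σ = (-29) + (-190) + (-80) + (-224) + (-342) + (-80) + (-101) + (-72) + (-413) = -1531
Area = |Σ|/2 = 765.5.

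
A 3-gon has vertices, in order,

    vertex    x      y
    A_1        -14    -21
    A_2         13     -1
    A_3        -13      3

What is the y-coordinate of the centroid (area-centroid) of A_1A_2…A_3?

Apply the shoelace formula. First the cross-terms c_i = x_i·y_{i+1} − x_{i+1}·y_i:
  287, 26, 315  ⇒  2A = 628, A = 314.
Then Σ (y_i + y_{i+1})·c_i = -11932, so ȳ = -11932 / (6·314) = -19/3.

-19/3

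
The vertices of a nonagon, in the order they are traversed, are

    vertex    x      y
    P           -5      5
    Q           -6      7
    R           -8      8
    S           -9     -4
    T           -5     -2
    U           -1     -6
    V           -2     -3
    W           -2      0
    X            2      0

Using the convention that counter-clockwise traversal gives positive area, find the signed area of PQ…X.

P→Q: (-5)(7) − (-6)(5) = -5
Q→R: (-6)(8) − (-8)(7) = 8
R→S: (-8)(-4) − (-9)(8) = 104
S→T: (-9)(-2) − (-5)(-4) = -2
T→U: (-5)(-6) − (-1)(-2) = 28
U→V: (-1)(-3) − (-2)(-6) = -9
V→W: (-2)(0) − (-2)(-3) = -6
W→X: (-2)(0) − (2)(0) = 0
X→P: (2)(5) − (-5)(0) = 10
Σ = 128
Signed area = Σ/2 = 64 (positive ⇒ counter-clockwise traversal).

64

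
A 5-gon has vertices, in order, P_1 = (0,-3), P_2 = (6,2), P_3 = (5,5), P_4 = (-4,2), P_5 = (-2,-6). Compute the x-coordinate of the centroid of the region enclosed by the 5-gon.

89/153

Apply the shoelace formula. First the cross-terms c_i = x_i·y_{i+1} − x_{i+1}·y_i:
  18, 20, 30, 28, 6  ⇒  2A = 102, A = 51.
Then Σ (x_i + x_{i+1})·c_i = 178, so x̄ = 178 / (6·51) = 89/153.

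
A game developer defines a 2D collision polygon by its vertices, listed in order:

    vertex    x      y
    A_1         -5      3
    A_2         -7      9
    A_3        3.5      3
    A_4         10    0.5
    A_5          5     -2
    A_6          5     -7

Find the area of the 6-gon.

Σ = (-24) + (-52.5) + (-28.25) + (-22.5) + (-25) + (-20) = -172.25
Area = |Σ|/2 = 86.125.

86.125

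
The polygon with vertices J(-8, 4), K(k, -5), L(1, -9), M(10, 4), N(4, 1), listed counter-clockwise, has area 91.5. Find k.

Write out the shoelace sum; only the two edges meeting at K involve k:
2·Area = [((-8)·(-5) − k·4) + (k·(-9) − 1·(-5))] + 112
       = -13·k + 157 = 183
⇒ k = -2.

-2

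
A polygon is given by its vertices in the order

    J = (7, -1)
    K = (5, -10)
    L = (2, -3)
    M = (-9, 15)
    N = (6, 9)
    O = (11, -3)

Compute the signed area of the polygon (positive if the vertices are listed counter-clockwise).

Apply the shoelace (surveyor's) formula: 2A = Σ (x_i·y_{i+1} − x_{i+1}·y_i), indices taken mod 6.
Σ = (-65) + (5) + (3) + (-171) + (-117) + (10) = -335
Signed area = Σ/2 = -167.5 (negative ⇒ clockwise traversal).

-167.5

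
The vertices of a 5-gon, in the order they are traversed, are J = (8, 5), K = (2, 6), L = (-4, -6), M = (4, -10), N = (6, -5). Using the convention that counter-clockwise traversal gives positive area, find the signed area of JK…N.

112

Apply the shoelace formula: 2A = Σ (x_i·y_{i+1} − x_{i+1}·y_i), indices taken mod 5.
Σ = (38) + (12) + (64) + (40) + (70) = 224
Signed area = Σ/2 = 112 (positive ⇒ counter-clockwise traversal).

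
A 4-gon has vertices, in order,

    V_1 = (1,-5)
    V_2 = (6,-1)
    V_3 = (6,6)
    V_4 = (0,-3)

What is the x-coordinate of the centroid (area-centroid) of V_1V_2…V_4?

43/12

Apply the shoelace (surveyor's) formula. First the cross-terms c_i = x_i·y_{i+1} − x_{i+1}·y_i:
  29, 42, -18, 3  ⇒  2A = 56, A = 28.
Then Σ (x_i + x_{i+1})·c_i = 602, so x̄ = 602 / (6·28) = 43/12.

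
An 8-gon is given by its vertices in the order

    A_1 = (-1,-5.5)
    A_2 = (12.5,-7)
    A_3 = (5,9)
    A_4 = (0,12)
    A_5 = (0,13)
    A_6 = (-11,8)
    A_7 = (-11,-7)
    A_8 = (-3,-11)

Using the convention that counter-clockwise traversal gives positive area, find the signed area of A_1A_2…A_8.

Apply the shoelace formula: 2A = Σ (x_i·y_{i+1} − x_{i+1}·y_i), indices taken mod 8.
Cross-terms: 75.75, 147.5, 60, 0, 143, 165, 100, 5.5  ⇒  Σ = 696.75
Signed area = Σ/2 = 348.375 (positive ⇒ counter-clockwise traversal).

348.375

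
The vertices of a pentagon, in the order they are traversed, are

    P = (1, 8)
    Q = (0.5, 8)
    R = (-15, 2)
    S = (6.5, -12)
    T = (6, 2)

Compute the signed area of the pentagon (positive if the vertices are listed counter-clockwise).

Apply Gauss's area formula: 2A = Σ (x_i·y_{i+1} − x_{i+1}·y_i), indices taken mod 5.
Cross-terms: 4, 121, 167, 85, 46  ⇒  Σ = 423
Signed area = Σ/2 = 211.5 (positive ⇒ counter-clockwise traversal).

211.5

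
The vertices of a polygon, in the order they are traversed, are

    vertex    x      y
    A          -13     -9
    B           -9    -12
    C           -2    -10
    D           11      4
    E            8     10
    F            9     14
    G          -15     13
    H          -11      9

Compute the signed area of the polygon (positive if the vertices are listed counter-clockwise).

Apply the shoelace (surveyor's) formula: 2A = Σ (x_i·y_{i+1} − x_{i+1}·y_i), indices taken mod 8.
Cross-terms: 75, 66, 102, 78, 22, 327, 8, 216  ⇒  Σ = 894
Signed area = Σ/2 = 447 (positive ⇒ counter-clockwise traversal).

447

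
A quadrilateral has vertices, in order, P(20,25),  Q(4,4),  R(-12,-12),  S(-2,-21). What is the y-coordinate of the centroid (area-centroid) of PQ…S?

Apply Gauss's area formula. First the cross-terms c_i = x_i·y_{i+1} − x_{i+1}·y_i:
  -20, 0, 228, 370  ⇒  2A = 578, A = 289.
Then Σ (y_i + y_{i+1})·c_i = -6624, so ȳ = -6624 / (6·289) = -1104/289.

-1104/289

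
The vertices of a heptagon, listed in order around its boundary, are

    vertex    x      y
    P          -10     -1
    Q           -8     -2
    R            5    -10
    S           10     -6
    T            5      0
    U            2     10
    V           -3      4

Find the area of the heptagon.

Apply the shoelace formula: 2A = Σ (x_i·y_{i+1} − x_{i+1}·y_i), indices taken mod 7.
P→Q: (-10)(-2) − (-8)(-1) = 12
Q→R: (-8)(-10) − (5)(-2) = 90
R→S: (5)(-6) − (10)(-10) = 70
S→T: (10)(0) − (5)(-6) = 30
T→U: (5)(10) − (2)(0) = 50
U→V: (2)(4) − (-3)(10) = 38
V→P: (-3)(-1) − (-10)(4) = 43
Σ = 333
Area = |Σ|/2 = 166.5.

166.5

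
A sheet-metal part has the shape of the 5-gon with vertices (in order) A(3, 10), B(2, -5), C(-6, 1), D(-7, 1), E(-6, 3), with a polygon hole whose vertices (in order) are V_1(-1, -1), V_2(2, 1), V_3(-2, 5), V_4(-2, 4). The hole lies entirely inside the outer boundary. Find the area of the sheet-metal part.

62.5

Outer boundary:
Apply the shoelace formula: 2A = Σ (x_i·y_{i+1} − x_{i+1}·y_i), indices taken mod 5.
Σ = (-35) + (-28) + (1) + (-15) + (-69) = -146
Area = |Σ|/2 = 73.
Hole:
Σ = (1) + (12) + (2) + (6) = 21
Area = |Σ|/2 = 10.5.
Net area = 73 − 10.5 = 62.5.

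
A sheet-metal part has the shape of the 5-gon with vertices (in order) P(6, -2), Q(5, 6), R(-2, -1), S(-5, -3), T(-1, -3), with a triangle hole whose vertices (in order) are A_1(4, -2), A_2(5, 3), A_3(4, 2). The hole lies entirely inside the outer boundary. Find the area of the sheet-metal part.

41

Outer boundary:
Apply the surveyor's formula: 2A = Σ (x_i·y_{i+1} − x_{i+1}·y_i), indices taken mod 5.
Cross-terms: 46, 7, 1, 12, 20  ⇒  Σ = 86
Area = |Σ|/2 = 43.
Hole:
Σ = (22) + (-2) + (-16) = 4
Area = |Σ|/2 = 2.
Net area = 43 − 2 = 41.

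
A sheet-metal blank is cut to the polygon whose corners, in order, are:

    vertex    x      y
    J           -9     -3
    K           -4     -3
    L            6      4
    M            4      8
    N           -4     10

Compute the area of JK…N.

111.5

Cross-terms: 15, 2, 32, 72, 102  ⇒  Σ = 223
Area = |Σ|/2 = 111.5.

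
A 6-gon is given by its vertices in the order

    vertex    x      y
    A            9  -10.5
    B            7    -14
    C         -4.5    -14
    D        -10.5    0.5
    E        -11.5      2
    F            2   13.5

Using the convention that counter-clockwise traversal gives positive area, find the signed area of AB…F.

-339.875

Apply Gauss's area formula: 2A = Σ (x_i·y_{i+1} − x_{i+1}·y_i), indices taken mod 6.
Σ = (-52.5) + (-161) + (-149.25) + (-15.25) + (-159.25) + (-142.5) = -679.75
Signed area = Σ/2 = -339.875 (negative ⇒ clockwise traversal).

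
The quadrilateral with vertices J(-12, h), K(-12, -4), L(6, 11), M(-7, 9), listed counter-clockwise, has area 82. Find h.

-3

The doubled signed area Σ (x_i y_{i+1} − x_{i+1} y_i) is linear in h.
With h=0 it equals 179; the coefficient of h is 5 (from the two edges through J).
So 5·h + 179 = 2·82 = 164 ⇒ h = -3.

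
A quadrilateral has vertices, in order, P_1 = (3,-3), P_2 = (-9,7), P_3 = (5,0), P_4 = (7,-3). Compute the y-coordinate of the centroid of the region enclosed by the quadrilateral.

38/51

Apply the shoelace formula. First the cross-terms c_i = x_i·y_{i+1} − x_{i+1}·y_i:
  -6, -35, -15, -12  ⇒  2A = -68, A = -34.
Then Σ (y_i + y_{i+1})·c_i = -152, so ȳ = -152 / (6·(-34)) = 38/51.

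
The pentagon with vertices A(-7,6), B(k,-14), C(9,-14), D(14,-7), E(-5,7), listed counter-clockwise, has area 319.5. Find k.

Write out the shoelace sum; only the two edges meeting at B involve k:
2·Area = [((-7)·(-14) − k·6) + (k·(-14) − 9·(-14))] + 215
       = -20·k + 439 = 639
⇒ k = -10.

-10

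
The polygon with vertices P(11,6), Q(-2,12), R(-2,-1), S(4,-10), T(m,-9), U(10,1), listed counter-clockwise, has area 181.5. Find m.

6

Write out the shoelace sum; only the two edges meeting at T involve m:
2·Area = [(4·(-9) − m·(-10)) + (m·1 − 10·(-9))] + 243
       = 11·m + 297 = 363
⇒ m = 6.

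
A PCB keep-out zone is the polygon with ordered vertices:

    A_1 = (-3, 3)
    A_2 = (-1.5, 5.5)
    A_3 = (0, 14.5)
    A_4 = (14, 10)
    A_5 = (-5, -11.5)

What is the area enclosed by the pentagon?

198.625

Apply Gauss's area formula: 2A = Σ (x_i·y_{i+1} − x_{i+1}·y_i), indices taken mod 5.
Cross-terms: -12, -21.75, -203, -111, -49.5  ⇒  Σ = -397.25
Area = |Σ|/2 = 198.625.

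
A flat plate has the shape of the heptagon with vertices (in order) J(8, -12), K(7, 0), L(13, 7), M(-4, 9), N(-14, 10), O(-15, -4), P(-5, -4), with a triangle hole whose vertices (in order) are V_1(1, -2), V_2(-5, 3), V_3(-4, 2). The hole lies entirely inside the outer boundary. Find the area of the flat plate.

350.5

Outer boundary:
Σ = (84) + (49) + (145) + (86) + (206) + (40) + (92) = 702
Area = |Σ|/2 = 351.
Hole:
Apply the shoelace formula: 2A = Σ (x_i·y_{i+1} − x_{i+1}·y_i), indices taken mod 3.
V_1→V_2: (1)(3) − (-5)(-2) = -7
V_2→V_3: (-5)(2) − (-4)(3) = 2
V_3→V_1: (-4)(-2) − (1)(2) = 6
Σ = 1
Area = |Σ|/2 = 0.5.
Net area = 351 − 0.5 = 350.5.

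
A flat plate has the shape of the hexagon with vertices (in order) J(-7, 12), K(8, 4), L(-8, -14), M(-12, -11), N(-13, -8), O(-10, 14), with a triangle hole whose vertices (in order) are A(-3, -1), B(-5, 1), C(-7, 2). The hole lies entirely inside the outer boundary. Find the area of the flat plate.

Outer boundary:
J→K: (-7)(4) − (8)(12) = -124
K→L: (8)(-14) − (-8)(4) = -80
L→M: (-8)(-11) − (-12)(-14) = -80
M→N: (-12)(-8) − (-13)(-11) = -47
N→O: (-13)(14) − (-10)(-8) = -262
O→J: (-10)(12) − (-7)(14) = -22
Σ = -615
Area = |Σ|/2 = 307.5.
Hole:
Σ = (-8) + (-3) + (13) = 2
Area = |Σ|/2 = 1.
Net area = 307.5 − 1 = 306.5.

306.5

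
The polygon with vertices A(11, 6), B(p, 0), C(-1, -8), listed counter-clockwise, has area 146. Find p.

The doubled signed area Σ (x_i y_{i+1} − x_{i+1} y_i) is linear in p.
With p=0 it equals 82; the coefficient of p is -14 (from the two edges through B).
So -14·p + 82 = 2·146 = 292 ⇒ p = -15.

-15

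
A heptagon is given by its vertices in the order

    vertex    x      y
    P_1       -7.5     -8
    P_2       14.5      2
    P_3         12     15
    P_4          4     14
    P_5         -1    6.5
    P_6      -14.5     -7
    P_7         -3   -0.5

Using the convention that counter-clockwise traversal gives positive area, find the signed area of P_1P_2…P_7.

Cross-terms: 101, 193.5, 108, 40, 101.25, -13.75, 20.25  ⇒  Σ = 550.25
Signed area = Σ/2 = 275.125 (positive ⇒ counter-clockwise traversal).

275.125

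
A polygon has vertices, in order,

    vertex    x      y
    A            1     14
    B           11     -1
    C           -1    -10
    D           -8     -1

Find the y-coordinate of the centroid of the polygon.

1

Apply Gauss's area formula. First the cross-terms c_i = x_i·y_{i+1} − x_{i+1}·y_i:
  -155, -111, -79, -111  ⇒  2A = -456, A = -228.
Then Σ (y_i + y_{i+1})·c_i = -1368, so ȳ = -1368 / (6·(-228)) = 1.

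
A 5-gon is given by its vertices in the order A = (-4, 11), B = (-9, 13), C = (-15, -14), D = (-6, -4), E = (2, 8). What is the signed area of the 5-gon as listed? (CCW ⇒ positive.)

179

A→B: (-4)(13) − (-9)(11) = 47
B→C: (-9)(-14) − (-15)(13) = 321
C→D: (-15)(-4) − (-6)(-14) = -24
D→E: (-6)(8) − (2)(-4) = -40
E→A: (2)(11) − (-4)(8) = 54
Σ = 358
Signed area = Σ/2 = 179 (positive ⇒ counter-clockwise traversal).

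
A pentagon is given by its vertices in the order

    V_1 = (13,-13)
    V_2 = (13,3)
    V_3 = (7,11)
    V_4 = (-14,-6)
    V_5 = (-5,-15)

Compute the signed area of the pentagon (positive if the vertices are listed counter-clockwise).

Cross-terms: 208, 122, 112, 180, 260  ⇒  Σ = 882
Signed area = Σ/2 = 441 (positive ⇒ counter-clockwise traversal).

441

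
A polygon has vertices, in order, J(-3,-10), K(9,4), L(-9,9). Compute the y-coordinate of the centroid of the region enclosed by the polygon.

1

Apply the surveyor's formula. First the cross-terms c_i = x_i·y_{i+1} − x_{i+1}·y_i:
  78, 117, 117  ⇒  2A = 312, A = 156.
Then Σ (y_i + y_{i+1})·c_i = 936, so ȳ = 936 / (6·156) = 1.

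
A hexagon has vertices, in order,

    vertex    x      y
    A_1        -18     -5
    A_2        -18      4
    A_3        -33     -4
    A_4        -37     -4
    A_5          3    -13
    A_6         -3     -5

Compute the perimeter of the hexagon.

96

|A_1A_2| = √((0)² + (9)²) = √81 = 9
|A_2A_3| = √((-15)² + (-8)²) = √289 = 17
|A_3A_4| = √((-4)² + (0)²) = √16 = 4
|A_4A_5| = √((40)² + (-9)²) = √1681 = 41
|A_5A_6| = √((-6)² + (8)²) = √100 = 10
|A_6A_1| = √((-15)² + (0)²) = √225 = 15
Perimeter = 9 + 17 + 4 + 41 + 10 + 15 = 96.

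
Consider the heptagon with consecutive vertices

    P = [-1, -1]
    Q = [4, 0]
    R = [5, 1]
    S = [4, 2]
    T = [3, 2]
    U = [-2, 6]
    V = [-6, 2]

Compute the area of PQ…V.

Apply the surveyor's formula: 2A = Σ (x_i·y_{i+1} − x_{i+1}·y_i), indices taken mod 7.
Σ = (4) + (4) + (6) + (2) + (22) + (32) + (8) = 78
Area = |Σ|/2 = 39.

39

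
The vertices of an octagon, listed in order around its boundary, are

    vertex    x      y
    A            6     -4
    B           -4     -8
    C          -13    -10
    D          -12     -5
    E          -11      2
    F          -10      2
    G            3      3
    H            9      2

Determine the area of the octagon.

184.5

Apply the shoelace (surveyor's) formula: 2A = Σ (x_i·y_{i+1} − x_{i+1}·y_i), indices taken mod 8.
Σ = (-64) + (-64) + (-55) + (-79) + (-2) + (-36) + (-21) + (-48) = -369
Area = |Σ|/2 = 184.5.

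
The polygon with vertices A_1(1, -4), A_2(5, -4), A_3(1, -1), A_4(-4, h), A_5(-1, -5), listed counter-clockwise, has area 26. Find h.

Write out the shoelace sum; only the two edges meeting at A_4 involve h:
2·Area = [(1·h − (-4)·(-1)) + ((-4)·(-5) − (-1)·h)] + 24
       = 2·h + 40 = 52
⇒ h = 6.

6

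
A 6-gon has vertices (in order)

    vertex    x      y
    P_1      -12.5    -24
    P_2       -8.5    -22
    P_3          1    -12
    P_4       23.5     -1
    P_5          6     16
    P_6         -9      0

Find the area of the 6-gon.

Σ = (71) + (124) + (281) + (382) + (144) + (216) = 1218
Area = |Σ|/2 = 609.

609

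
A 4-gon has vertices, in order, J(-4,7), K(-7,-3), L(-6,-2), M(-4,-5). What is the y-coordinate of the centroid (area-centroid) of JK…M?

14/93

Apply the shoelace formula. First the cross-terms c_i = x_i·y_{i+1} − x_{i+1}·y_i:
  61, -4, 22, -48  ⇒  2A = 31, A = 15.5.
Then Σ (y_i + y_{i+1})·c_i = 14, so ȳ = 14 / (6·15.5) = 14/93.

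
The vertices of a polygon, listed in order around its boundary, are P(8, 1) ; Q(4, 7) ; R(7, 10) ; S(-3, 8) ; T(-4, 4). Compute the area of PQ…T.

56.5

Apply the shoelace (surveyor's) formula: 2A = Σ (x_i·y_{i+1} − x_{i+1}·y_i), indices taken mod 5.
Σ = (52) + (-9) + (86) + (20) + (-36) = 113
Area = |Σ|/2 = 56.5.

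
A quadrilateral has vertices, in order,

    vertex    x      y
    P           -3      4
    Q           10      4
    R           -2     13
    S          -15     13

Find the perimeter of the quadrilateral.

|PQ| = √((13)² + (0)²) = √169 = 13
|QR| = √((-12)² + (9)²) = √225 = 15
|RS| = √((-13)² + (0)²) = √169 = 13
|SP| = √((12)² + (-9)²) = √225 = 15
Perimeter = 13 + 15 + 13 + 15 = 56.

56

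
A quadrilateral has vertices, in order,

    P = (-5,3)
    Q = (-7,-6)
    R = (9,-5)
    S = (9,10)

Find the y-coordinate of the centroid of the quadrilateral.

Apply the surveyor's formula. First the cross-terms c_i = x_i·y_{i+1} − x_{i+1}·y_i:
  51, 89, 135, 77  ⇒  2A = 352, A = 176.
Then Σ (y_i + y_{i+1})·c_i = 544, so ȳ = 544 / (6·176) = 17/33.

17/33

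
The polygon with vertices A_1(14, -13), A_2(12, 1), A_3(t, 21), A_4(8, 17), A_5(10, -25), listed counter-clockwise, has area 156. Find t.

13

Write out the shoelace sum; only the two edges meeting at A_3 involve t:
2·Area = [(12·21 − t·1) + (t·17 − 8·21)] + 20
       = 16·t + 104 = 312
⇒ t = 13.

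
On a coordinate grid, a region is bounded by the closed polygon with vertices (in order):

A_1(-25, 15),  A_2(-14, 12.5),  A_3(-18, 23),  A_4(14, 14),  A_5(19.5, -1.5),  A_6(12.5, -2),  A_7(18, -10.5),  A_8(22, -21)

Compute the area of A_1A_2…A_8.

Apply the shoelace (surveyor's) formula: 2A = Σ (x_i·y_{i+1} − x_{i+1}·y_i), indices taken mod 8.
Σ = (-102.5) + (-97) + (-574) + (-294) + (-20.25) + (-95.25) + (-147) + (-195) = -1525
Area = |Σ|/2 = 762.5.

762.5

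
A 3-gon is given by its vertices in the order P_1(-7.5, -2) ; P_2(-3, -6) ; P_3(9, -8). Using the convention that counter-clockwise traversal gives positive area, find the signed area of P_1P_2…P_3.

19.5

Σ = (39) + (78) + (-78) = 39
Signed area = Σ/2 = 19.5 (positive ⇒ counter-clockwise traversal).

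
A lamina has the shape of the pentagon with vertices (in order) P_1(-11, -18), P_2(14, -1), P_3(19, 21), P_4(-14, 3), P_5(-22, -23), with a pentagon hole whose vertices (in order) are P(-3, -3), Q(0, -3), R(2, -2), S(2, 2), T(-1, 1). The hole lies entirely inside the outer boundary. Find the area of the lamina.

712.5

Outer boundary:
Σ = (263) + (313) + (351) + (388) + (143) = 1458
Area = |Σ|/2 = 729.
Hole:
Apply the surveyor's formula: 2A = Σ (x_i·y_{i+1} − x_{i+1}·y_i), indices taken mod 5.
Σ = (9) + (6) + (8) + (4) + (6) = 33
Area = |Σ|/2 = 16.5.
Net area = 729 − 16.5 = 712.5.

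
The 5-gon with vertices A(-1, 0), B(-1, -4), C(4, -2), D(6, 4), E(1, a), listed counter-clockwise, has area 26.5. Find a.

1

The doubled signed area Σ (x_i y_{i+1} − x_{i+1} y_i) is linear in a.
With a=0 it equals 46; the coefficient of a is 7 (from the two edges through E).
So 7·a + 46 = 2·26.5 = 53 ⇒ a = 1.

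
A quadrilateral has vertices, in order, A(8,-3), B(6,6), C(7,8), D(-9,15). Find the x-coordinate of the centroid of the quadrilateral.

Apply Gauss's area formula. First the cross-terms c_i = x_i·y_{i+1} − x_{i+1}·y_i:
  66, 6, 177, -93  ⇒  2A = 156, A = 78.
Then Σ (x_i + x_{i+1})·c_i = 741, so x̄ = 741 / (6·78) = 19/12.

19/12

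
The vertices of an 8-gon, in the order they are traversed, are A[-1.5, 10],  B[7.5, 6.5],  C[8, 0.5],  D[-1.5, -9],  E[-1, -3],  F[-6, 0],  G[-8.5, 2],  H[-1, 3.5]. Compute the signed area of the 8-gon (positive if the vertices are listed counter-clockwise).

Apply the surveyor's formula: 2A = Σ (x_i·y_{i+1} − x_{i+1}·y_i), indices taken mod 8.
Cross-terms: -84.75, -48.25, -71.25, -4.5, -18, -12, -27.75, -4.75  ⇒  Σ = -271.25
Signed area = Σ/2 = -135.625 (negative ⇒ clockwise traversal).

-135.625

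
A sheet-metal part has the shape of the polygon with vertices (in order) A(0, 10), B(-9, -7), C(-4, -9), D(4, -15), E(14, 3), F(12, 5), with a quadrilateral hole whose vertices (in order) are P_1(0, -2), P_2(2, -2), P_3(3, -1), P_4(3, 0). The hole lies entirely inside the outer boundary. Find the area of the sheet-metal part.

Outer boundary:
Apply Gauss's area formula: 2A = Σ (x_i·y_{i+1} − x_{i+1}·y_i), indices taken mod 6.
A→B: (0)(-7) − (-9)(10) = 90
B→C: (-9)(-9) − (-4)(-7) = 53
C→D: (-4)(-15) − (4)(-9) = 96
D→E: (4)(3) − (14)(-15) = 222
E→F: (14)(5) − (12)(3) = 34
F→A: (12)(10) − (0)(5) = 120
Σ = 615
Area = |Σ|/2 = 307.5.
Hole:
Apply Gauss's area formula: 2A = Σ (x_i·y_{i+1} − x_{i+1}·y_i), indices taken mod 4.
Cross-terms: 4, 4, 3, -6  ⇒  Σ = 5
Area = |Σ|/2 = 2.5.
Net area = 307.5 − 2.5 = 305.

305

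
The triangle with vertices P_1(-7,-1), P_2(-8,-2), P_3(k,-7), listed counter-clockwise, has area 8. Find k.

Write out the shoelace sum; only the two edges meeting at P_3 involve k:
2·Area = [((-8)·(-7) − k·(-2)) + (k·(-1) − (-7)·(-7))] + 6
       = 1·k + 13 = 16
⇒ k = 3.

3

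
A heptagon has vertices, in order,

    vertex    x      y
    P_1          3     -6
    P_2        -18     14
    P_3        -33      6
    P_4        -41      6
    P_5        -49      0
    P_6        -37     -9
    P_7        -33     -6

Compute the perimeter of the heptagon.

|P_1P_2| = √((-21)² + (20)²) = √841 = 29
|P_2P_3| = √((-15)² + (-8)²) = √289 = 17
|P_3P_4| = √((-8)² + (0)²) = √64 = 8
|P_4P_5| = √((-8)² + (-6)²) = √100 = 10
|P_5P_6| = √((12)² + (-9)²) = √225 = 15
|P_6P_7| = √((4)² + (3)²) = √25 = 5
|P_7P_1| = √((36)² + (0)²) = √1296 = 36
Perimeter = 29 + 17 + 8 + 10 + 15 + 5 + 36 = 120.

120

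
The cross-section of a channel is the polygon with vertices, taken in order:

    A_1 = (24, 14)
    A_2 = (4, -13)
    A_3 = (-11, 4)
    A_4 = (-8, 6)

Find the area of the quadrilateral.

392.5

Apply the shoelace (surveyor's) formula: 2A = Σ (x_i·y_{i+1} − x_{i+1}·y_i), indices taken mod 4.
Σ = (-368) + (-127) + (-34) + (-256) = -785
Area = |Σ|/2 = 392.5.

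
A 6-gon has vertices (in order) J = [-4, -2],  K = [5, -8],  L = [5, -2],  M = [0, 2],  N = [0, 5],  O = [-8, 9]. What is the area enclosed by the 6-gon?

87

Σ = (42) + (30) + (10) + (0) + (40) + (52) = 174
Area = |Σ|/2 = 87.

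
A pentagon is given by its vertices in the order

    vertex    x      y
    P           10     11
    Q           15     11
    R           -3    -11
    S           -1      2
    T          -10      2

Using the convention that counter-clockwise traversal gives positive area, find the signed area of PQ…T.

-158

Cross-terms: -55, -132, -17, 18, -130  ⇒  Σ = -316
Signed area = Σ/2 = -158 (negative ⇒ clockwise traversal).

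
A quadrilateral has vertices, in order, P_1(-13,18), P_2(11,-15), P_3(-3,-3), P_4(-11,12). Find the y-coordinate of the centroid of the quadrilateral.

0.84375

Apply the surveyor's formula. First the cross-terms c_i = x_i·y_{i+1} − x_{i+1}·y_i:
  -3, -78, -69, -42  ⇒  2A = -192, A = -96.
Then Σ (y_i + y_{i+1})·c_i = -486, so ȳ = -486 / (6·(-96)) = 0.84375.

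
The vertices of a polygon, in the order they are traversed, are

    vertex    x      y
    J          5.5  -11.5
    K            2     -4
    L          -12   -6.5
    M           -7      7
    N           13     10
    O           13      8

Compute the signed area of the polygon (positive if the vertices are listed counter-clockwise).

Apply Gauss's area formula: 2A = Σ (x_i·y_{i+1} − x_{i+1}·y_i), indices taken mod 6.
Σ = (1) + (-61) + (-129.5) + (-161) + (-26) + (-193.5) = -570
Signed area = Σ/2 = -285 (negative ⇒ clockwise traversal).

-285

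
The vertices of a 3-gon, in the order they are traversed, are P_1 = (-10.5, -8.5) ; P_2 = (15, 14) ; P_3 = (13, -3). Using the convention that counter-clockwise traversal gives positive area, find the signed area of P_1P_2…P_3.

-194.25

Σ = (-19.5) + (-227) + (-142) = -388.5
Signed area = Σ/2 = -194.25 (negative ⇒ clockwise traversal).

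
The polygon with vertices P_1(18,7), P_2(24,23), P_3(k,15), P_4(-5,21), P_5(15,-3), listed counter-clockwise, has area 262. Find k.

8

Write out the shoelace sum; only the two edges meeting at P_3 involve k:
2·Area = [(24·15 − k·23) + (k·21 − (-5)·15)] + 105
       = -2·k + 540 = 524
⇒ k = 8.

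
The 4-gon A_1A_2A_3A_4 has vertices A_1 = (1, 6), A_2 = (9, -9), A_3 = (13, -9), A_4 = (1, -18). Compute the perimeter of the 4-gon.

|A_1A_2| = √((8)² + (-15)²) = √289 = 17
|A_2A_3| = √((4)² + (0)²) = √16 = 4
|A_3A_4| = √((-12)² + (-9)²) = √225 = 15
|A_4A_1| = √((0)² + (24)²) = √576 = 24
Perimeter = 17 + 4 + 15 + 24 = 60.

60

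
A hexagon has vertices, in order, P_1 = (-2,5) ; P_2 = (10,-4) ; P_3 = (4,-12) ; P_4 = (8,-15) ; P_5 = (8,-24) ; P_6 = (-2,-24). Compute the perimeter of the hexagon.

78

|P_1P_2| = √((12)² + (-9)²) = √225 = 15
|P_2P_3| = √((-6)² + (-8)²) = √100 = 10
|P_3P_4| = √((4)² + (-3)²) = √25 = 5
|P_4P_5| = √((0)² + (-9)²) = √81 = 9
|P_5P_6| = √((-10)² + (0)²) = √100 = 10
|P_6P_1| = √((0)² + (29)²) = √841 = 29
Perimeter = 15 + 10 + 5 + 9 + 10 + 29 = 78.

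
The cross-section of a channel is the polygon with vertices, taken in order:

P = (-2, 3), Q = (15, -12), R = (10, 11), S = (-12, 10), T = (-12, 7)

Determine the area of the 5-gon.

Apply Gauss's area formula: 2A = Σ (x_i·y_{i+1} − x_{i+1}·y_i), indices taken mod 5.
Cross-terms: -21, 285, 232, 36, -22  ⇒  Σ = 510
Area = |Σ|/2 = 255.

255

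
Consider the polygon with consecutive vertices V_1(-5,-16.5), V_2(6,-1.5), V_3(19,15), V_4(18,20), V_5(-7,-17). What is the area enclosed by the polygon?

Apply the shoelace formula: 2A = Σ (x_i·y_{i+1} − x_{i+1}·y_i), indices taken mod 5.
V_1→V_2: (-5)(-1.5) − (6)(-16.5) = 106.5
V_2→V_3: (6)(15) − (19)(-1.5) = 118.5
V_3→V_4: (19)(20) − (18)(15) = 110
V_4→V_5: (18)(-17) − (-7)(20) = -166
V_5→V_1: (-7)(-16.5) − (-5)(-17) = 30.5
Σ = 199.5
Area = |Σ|/2 = 99.75.

99.75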